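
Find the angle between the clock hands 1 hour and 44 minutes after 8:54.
First find the time 1 hour and 44 minutes after 8:54.
Total minutes: 8 x 60 + 54 + 1 x 60 + 44 = 638.
638 mod 720 = 638 minutes = 10:38.
Now compute the angle at 10:38:
Hour hand: 10 x 30 + 38 x 0.5 = 319 degrees
Minute hand: 38 x 6 = 228 degrees
Difference: |319 - 228| = 91 degrees
The angle is 91 degrees

Final answer: 91 degrees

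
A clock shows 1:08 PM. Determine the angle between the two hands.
Hour hand position: 1 x 30 + 8 x 0.5 = 34 degrees
Minute hand position: 8 x 6 = 48 degrees
Difference: |34 - 48| = 14 degrees
The angle between the hands is 14 degrees

Final answer: 14 degrees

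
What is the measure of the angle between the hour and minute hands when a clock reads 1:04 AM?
Hour hand position: 1 x 30 + 4 x 0.5 = 32 degrees
Minute hand position: 4 x 6 = 24 degrees
Difference: |32 - 24| = 8 degrees
The angle between the hands is 8 degrees

Final answer: 8 degrees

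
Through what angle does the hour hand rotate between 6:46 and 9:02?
The hour hand moves 0.5 degrees per minute.
Time elapsed: 9:02 - 6:46 = 136 minutes
Angular displacement: 136 x 0.5 = 68 degrees

Final answer: 68 degrees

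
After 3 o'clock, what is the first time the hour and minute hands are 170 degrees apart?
At t minutes past 3:00, the hour hand is at 30 x 3 + 0.5t degrees and the minute hand is at 6t degrees.
The smaller angle between them is 170 degrees when |30H - 5.5t| = 170 or |30H - 5.5t| = 190.
With H = 3, solve 30 x 3 - 5.5t = +/- target for each target:
  t = (30 x 3 - 170) / 5.5 = -14.55 (outside (0, 60))
  t = (30 x 3 + 170) / 5.5 = 47.27
  t = (30 x 3 - 190) / 5.5 = -18.18 (outside (0, 60))
  t = (30 x 3 + 190) / 5.5 = 50.91
Valid solutions in (0, 60): {47.27, 50.91} minutes.
The first occurrence is t = 47.27 minutes.
The hands form a 170-degree angle at 47.27 minutes past 3:00.

Final answer: 47.27 minutes past 3:00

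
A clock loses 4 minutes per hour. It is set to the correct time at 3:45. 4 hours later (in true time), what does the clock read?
For every 60 true minutes, the faulty clock advances 60 - 4 = 56 minutes.
True elapsed: 4 hours = 240 minutes.
Faulty clock advances: 240 x 56/60 = 224 minutes (drift: 16 minutes behind).
Shown time: 3:45 + 224 minutes = 7:29.

Final answer: 7:29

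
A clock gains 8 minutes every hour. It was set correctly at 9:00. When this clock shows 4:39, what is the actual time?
For every 60 true minutes, the faulty clock advances 68 minutes, so 1 faulty-clock minute corresponds to 60/68 true minutes.
From 9:00 to 4:39 on the faulty dial is 459 minutes.
True elapsed: 459 x 60/68 = 405 minutes = 6 hours and 45 minutes.
True time: 9:00 + 6 hours and 45 minutes = 3:45.

Final answer: 3:45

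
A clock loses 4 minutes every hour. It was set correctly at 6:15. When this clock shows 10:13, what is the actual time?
For every 60 true minutes, the faulty clock advances 56 minutes, so 1 faulty-clock minute corresponds to 60/56 true minutes.
From 6:15 to 10:13 on the faulty dial is 238 minutes.
True elapsed: 238 x 60/56 = 255 minutes = 4 hours and 15 minutes.
True time: 6:15 + 4 hours and 15 minutes = 10:30.

Final answer: 10:30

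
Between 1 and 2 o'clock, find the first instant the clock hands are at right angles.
At t minutes past 1:00, the hour hand is at 30 x 1 + 0.5t degrees and the minute hand is at 6t degrees.
The smaller angle between them is 90 degrees when |30H - 5.5t| = 90 or |30H - 5.5t| = 270.
With H = 1, solve 30 x 1 - 5.5t = +/- target for each target:
  t = (30 x 1 - 90) / 5.5 = -10.91 (outside (0, 60))
  t = (30 x 1 + 90) / 5.5 = 21.82
  t = (30 x 1 - 270) / 5.5 = -43.64 (outside (0, 60))
  t = (30 x 1 + 270) / 5.5 = 54.55
Valid solutions in (0, 60): {21.82, 54.55} minutes.
First occurrence: t = 21.82 minutes.
The hands are at right angles at 21.82 minutes past 1:00.

Final answer: 21.82 minutes past 1:00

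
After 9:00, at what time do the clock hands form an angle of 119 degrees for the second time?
At t minutes past 9:00, the hour hand is at 30 x 9 + 0.5t degrees and the minute hand is at 6t degrees.
The smaller angle between them is 119 degrees when |30H - 5.5t| = 119 or |30H - 5.5t| = 241.
With H = 9, solve 30 x 9 - 5.5t = +/- target for each target:
  t = (30 x 9 - 119) / 5.5 = 27.45
  t = (30 x 9 + 119) / 5.5 = 70.73 (outside (0, 60))
  t = (30 x 9 - 241) / 5.5 = 5.27
  t = (30 x 9 + 241) / 5.5 = 92.91 (outside (0, 60))
Valid solutions in (0, 60): {5.27, 27.45} minutes.
The second occurrence is t = 27.45 minutes.
The hands form a 119-degree angle at 27.45 minutes past 9:00.

Final answer: 27.45 minutes past 9:00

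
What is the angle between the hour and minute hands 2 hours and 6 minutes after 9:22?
First find the time 2 hours and 6 minutes after 9:22.
Total minutes: 9 x 60 + 22 + 2 x 60 + 6 = 688.
688 mod 720 = 688 minutes = 11:28.
Now compute the angle at 11:28:
Hour hand: 11 x 30 + 28 x 0.5 = 344 degrees
Minute hand: 28 x 6 = 168 degrees
Difference: |344 - 168| = 176 degrees
The angle is 176 degrees

Final answer: 176 degrees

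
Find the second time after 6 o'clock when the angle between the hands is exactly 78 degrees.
At t minutes past 6:00, the hour hand is at 30 x 6 + 0.5t degrees and the minute hand is at 6t degrees.
The smaller angle between them is 78 degrees when |30H - 5.5t| = 78 or |30H - 5.5t| = 282.
With H = 6, solve 30 x 6 - 5.5t = +/- target for each target:
  t = (30 x 6 - 78) / 5.5 = 18.55
  t = (30 x 6 + 78) / 5.5 = 46.91
  t = (30 x 6 - 282) / 5.5 = -18.55 (outside (0, 60))
  t = (30 x 6 + 282) / 5.5 = 84 (outside (0, 60))
Valid solutions in (0, 60): {18.55, 46.91} minutes.
The second occurrence is t = 46.91 minutes.
The hands form a 78-degree angle at 46.91 minutes past 6:00.

Final answer: 46.91 minutes past 6:00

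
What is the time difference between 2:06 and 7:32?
From 2:06 to 7:32:
(7 x 60 + 32) - (2 x 60 + 6) = 452 - 126 = 326 minutes
= 5 hours and 26 minutes

Final answer: 5 hours and 26 minutes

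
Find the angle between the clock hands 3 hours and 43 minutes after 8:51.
First find the time 3 hours and 43 minutes after 8:51.
Total minutes: 8 x 60 + 51 + 3 x 60 + 43 = 754.
754 mod 720 = 34 minutes = 12:34.
Now compute the angle at 12:34:
Hour hand: 0 x 30 + 34 x 0.5 = 17 degrees
Minute hand: 34 x 6 = 204 degrees
Difference: |17 - 204| = 187 degrees
Smaller angle: 360 - 187 = 173 degrees

Final answer: 173 degrees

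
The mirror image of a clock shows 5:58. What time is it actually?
Reflection across the vertical (12-6) axis maps a hand at angle A degrees to (360 - A) degrees, which sends a reading of T minutes past 12:00 to (720 - T) minutes past 12:00.
Mirror reads 5:58 = 358 minutes past 12:00.
Actual time: (720 - 358) mod 720 = 362 minutes = 6:02.

Final answer: 6:02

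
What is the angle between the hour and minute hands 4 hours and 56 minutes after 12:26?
First find the time 4 hours and 56 minutes after 12:26.
Total minutes: 12 x 60 + 26 + 4 x 60 + 56 = 1042.
1042 mod 720 = 322 minutes = 5:22.
Now compute the angle at 5:22:
Hour hand: 5 x 30 + 22 x 0.5 = 161 degrees
Minute hand: 22 x 6 = 132 degrees
Difference: |161 - 132| = 29 degrees
The angle is 29 degrees

Final answer: 29 degrees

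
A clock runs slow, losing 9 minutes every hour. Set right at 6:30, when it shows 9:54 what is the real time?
For every 60 true minutes, the faulty clock advances 51 minutes, so 1 faulty-clock minute corresponds to 60/51 true minutes.
From 6:30 to 9:54 on the faulty dial is 204 minutes.
True elapsed: 204 x 60/51 = 240 minutes = 4 hours.
True time: 6:30 + 4 hours = 10:30.

Final answer: 10:30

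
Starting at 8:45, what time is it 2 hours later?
Starting time: 8:45
Adding 0 minutes to 45 minutes: 45 + 0 = 45 minutes
Adding 2 hours: 8 + 2 = 10
Final time: 10:45

Final answer: 10:45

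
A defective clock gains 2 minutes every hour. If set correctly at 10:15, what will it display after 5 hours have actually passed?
For every 60 true minutes, the faulty clock advances 60 + 2 = 62 minutes.
True elapsed: 5 hours = 300 minutes.
Faulty clock advances: 300 x 62/60 = 310 minutes (drift: 10 minutes ahead).
Shown time: 10:15 + 310 minutes = 3:25.

Final answer: 3:25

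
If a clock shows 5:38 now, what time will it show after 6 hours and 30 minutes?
Starting time: 5:38
Adding 30 minutes to 38 minutes: 38 + 30 = 68 minutes = 1 hour and 8 minutes
Adding 6 hours: 5 + 6 + 1 (carry) = 12
Final time: 12:08

Final answer: 12:08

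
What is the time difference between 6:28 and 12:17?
From 6:28 to 12:17:
(12 x 60 + 17) - (6 x 60 + 28) = 737 - 388 = 349 minutes
= 5 hours and 49 minutes

Final answer: 5 hours and 49 minutes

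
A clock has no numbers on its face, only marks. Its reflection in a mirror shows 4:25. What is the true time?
Reflection across the vertical (12-6) axis maps a hand at angle A degrees to (360 - A) degrees, which sends a reading of T minutes past 12:00 to (720 - T) minutes past 12:00.
Mirror reads 4:25 = 265 minutes past 12:00.
Actual time: (720 - 265) mod 720 = 455 minutes = 7:35.

Final answer: 7:35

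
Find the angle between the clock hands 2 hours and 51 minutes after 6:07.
First find the time 2 hours and 51 minutes after 6:07.
Total minutes: 6 x 60 + 7 + 2 x 60 + 51 = 538.
538 mod 720 = 538 minutes = 8:58.
Now compute the angle at 8:58:
Hour hand: 8 x 30 + 58 x 0.5 = 269 degrees
Minute hand: 58 x 6 = 348 degrees
Difference: |269 - 348| = 79 degrees
The angle is 79 degrees

Final answer: 79 degrees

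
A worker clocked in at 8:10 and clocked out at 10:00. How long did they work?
From 8:10 to 10:00:
(10 x 60 + 0) - (8 x 60 + 10) = 600 - 490 = 110 minutes
= 1 hour and 50 minutes

Final answer: 1 hour and 50 minutes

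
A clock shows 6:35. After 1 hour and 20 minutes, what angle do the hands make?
First find the time 1 hour and 20 minutes after 6:35.
Total minutes: 6 x 60 + 35 + 1 x 60 + 20 = 475.
475 mod 720 = 475 minutes = 7:55.
Now compute the angle at 7:55:
Hour hand: 7 x 30 + 55 x 0.5 = 237.5 degrees
Minute hand: 55 x 6 = 330 degrees
Difference: |237.5 - 330| = 92.5 degrees
The angle is 92.5 degrees

Final answer: 92.5 degrees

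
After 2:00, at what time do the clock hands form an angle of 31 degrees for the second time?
At t minutes past 2:00, the hour hand is at 30 x 2 + 0.5t degrees and the minute hand is at 6t degrees.
The smaller angle between them is 31 degrees when |30H - 5.5t| = 31 or |30H - 5.5t| = 329.
With H = 2, solve 30 x 2 - 5.5t = +/- target for each target:
  t = (30 x 2 - 31) / 5.5 = 5.27
  t = (30 x 2 + 31) / 5.5 = 16.55
  t = (30 x 2 - 329) / 5.5 = -48.91 (outside (0, 60))
  t = (30 x 2 + 329) / 5.5 = 70.73 (outside (0, 60))
Valid solutions in (0, 60): {5.27, 16.55} minutes.
The second occurrence is t = 16.55 minutes.
The hands form a 31-degree angle at 16.55 minutes past 2:00.

Final answer: 16.55 minutes past 2:00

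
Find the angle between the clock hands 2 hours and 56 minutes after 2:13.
First find the time 2 hours and 56 minutes after 2:13.
Total minutes: 2 x 60 + 13 + 2 x 60 + 56 = 309.
309 mod 720 = 309 minutes = 5:09.
Now compute the angle at 5:09:
Hour hand: 5 x 30 + 9 x 0.5 = 154.5 degrees
Minute hand: 9 x 6 = 54 degrees
Difference: |154.5 - 54| = 100.5 degrees
The angle is 100.5 degrees

Final answer: 100.5 degrees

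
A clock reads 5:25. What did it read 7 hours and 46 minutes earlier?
Starting time: 5:25 = 325 total minutes past 12:00
Subtracting: 7 hours and 46 minutes = 466 minutes
325 - 466 = -141 (negative, add 12 hours = 720) = 579 minutes
= 9 hours and 39 minutes past 12:00 = 9:39

Final answer: 9:39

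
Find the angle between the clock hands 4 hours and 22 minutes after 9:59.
First find the time 4 hours and 22 minutes after 9:59.
Total minutes: 9 x 60 + 59 + 4 x 60 + 22 = 861.
861 mod 720 = 141 minutes = 2:21.
Now compute the angle at 2:21:
Hour hand: 2 x 30 + 21 x 0.5 = 70.5 degrees
Minute hand: 21 x 6 = 126 degrees
Difference: |70.5 - 126| = 55.5 degrees
The angle is 55.5 degrees

Final answer: 55.5 degrees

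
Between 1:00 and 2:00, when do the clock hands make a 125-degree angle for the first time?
At t minutes past 1:00, the hour hand is at 30 x 1 + 0.5t degrees and the minute hand is at 6t degrees.
The smaller angle between them is 125 degrees when |30H - 5.5t| = 125 or |30H - 5.5t| = 235.
With H = 1, solve 30 x 1 - 5.5t = +/- target for each target:
  t = (30 x 1 - 125) / 5.5 = -17.27 (outside (0, 60))
  t = (30 x 1 + 125) / 5.5 = 28.18
  t = (30 x 1 - 235) / 5.5 = -37.27 (outside (0, 60))
  t = (30 x 1 + 235) / 5.5 = 48.18
Valid solutions in (0, 60): {28.18, 48.18} minutes.
The first occurrence is t = 28.18 minutes.
The hands form a 125-degree angle at 28.18 minutes past 1:00.

Final answer: 28.18 minutes past 1:00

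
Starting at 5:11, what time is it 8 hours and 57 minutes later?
Starting time: 5:11
Adding 57 minutes to 11 minutes: 11 + 57 = 68 minutes = 1 hour and 8 minutes
Adding 8 hours: 5 + 8 + 1 (carry) = 14 - 12 = 2
Final time: 2:08

Final answer: 2:08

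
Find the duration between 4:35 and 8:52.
From 4:35 to 8:52:
(8 x 60 + 52) - (4 x 60 + 35) = 532 - 275 = 257 minutes
= 4 hours and 17 minutes

Final answer: 4 hours and 17 minutes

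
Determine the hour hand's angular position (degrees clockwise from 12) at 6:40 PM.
The hour hand moves 30 degrees per hour and 0.5 degrees per minute.
At 6:40: (6) x 30 + 40 x 0.5 = 180 + 20 = 200 degrees

Final answer: 200 degrees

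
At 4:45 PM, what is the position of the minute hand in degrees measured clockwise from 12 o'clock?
The minute hand moves 6 degrees per minute.
At 4:45: 45 x 6 = 270 degrees

Final answer: 270 degrees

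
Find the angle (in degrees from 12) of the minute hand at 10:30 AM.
The minute hand moves 6 degrees per minute.
At 10:30: 30 x 6 = 180 degrees

Final answer: 180 degrees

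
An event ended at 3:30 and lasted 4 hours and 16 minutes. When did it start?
Starting time: 3:30 = 210 total minutes past 12:00
Subtracting: 4 hours and 16 minutes = 256 minutes
210 - 256 = -46 (negative, add 12 hours = 720) = 674 minutes
= 11 hours and 14 minutes past 12:00 = 11:14

Final answer: 11:14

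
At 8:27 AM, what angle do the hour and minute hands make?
Hour hand position: 8 x 30 + 27 x 0.5 = 253.5 degrees
Minute hand position: 27 x 6 = 162 degrees
Difference: |253.5 - 162| = 91.5 degrees
The angle between the hands is 91.5 degrees

Final answer: 91.5 degrees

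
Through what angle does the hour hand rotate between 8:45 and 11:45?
The hour hand moves 0.5 degrees per minute.
Time elapsed: 11:45 - 8:45 = 180 minutes
Angular displacement: 180 x 0.5 = 90 degrees

Final answer: 90 degrees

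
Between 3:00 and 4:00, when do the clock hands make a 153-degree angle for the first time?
At t minutes past 3:00, the hour hand is at 30 x 3 + 0.5t degrees and the minute hand is at 6t degrees.
The smaller angle between them is 153 degrees when |30H - 5.5t| = 153 or |30H - 5.5t| = 207.
With H = 3, solve 30 x 3 - 5.5t = +/- target for each target:
  t = (30 x 3 - 153) / 5.5 = -11.45 (outside (0, 60))
  t = (30 x 3 + 153) / 5.5 = 44.18
  t = (30 x 3 - 207) / 5.5 = -21.27 (outside (0, 60))
  t = (30 x 3 + 207) / 5.5 = 54
Valid solutions in (0, 60): {44.18, 54} minutes.
The first occurrence is t = 44.18 minutes.
The hands form a 153-degree angle at 44.18 minutes past 3:00.

Final answer: 44.18 minutes past 3:00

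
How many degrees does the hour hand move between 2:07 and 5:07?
The hour hand moves 0.5 degrees per minute.
Time elapsed: 5:07 - 2:07 = 180 minutes
Angular displacement: 180 x 0.5 = 90 degrees

Final answer: 90 degrees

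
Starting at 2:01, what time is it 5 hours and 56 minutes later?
Starting time: 2:01
Adding 56 minutes to 1 minute: 1 + 56 = 57 minutes
Adding 5 hours: 2 + 5 = 7
Final time: 7:57

Final answer: 7:57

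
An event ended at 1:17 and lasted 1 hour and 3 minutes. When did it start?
Starting time: 1:17 = 77 total minutes past 12:00
Subtracting: 1 hour and 3 minutes = 63 minutes
77 - 63 = 14 minutes
= 14 minutes past 12:00 = 12:14

Final answer: 12:14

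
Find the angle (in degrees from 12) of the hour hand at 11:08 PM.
The hour hand moves 30 degrees per hour and 0.5 degrees per minute.
At 11:08: (11) x 30 + 8 x 0.5 = 330 + 4 = 334 degrees

Final answer: 334 degrees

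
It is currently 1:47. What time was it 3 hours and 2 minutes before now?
Starting time: 1:47 = 107 total minutes past 12:00
Subtracting: 3 hours and 2 minutes = 182 minutes
107 - 182 = -75 (negative, add 12 hours = 720) = 645 minutes
= 10 hours and 45 minutes past 12:00 = 10:45

Final answer: 10:45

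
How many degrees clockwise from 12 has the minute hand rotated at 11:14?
The minute hand moves 6 degrees per minute.
At 11:14: 14 x 6 = 84 degrees

Final answer: 84 degrees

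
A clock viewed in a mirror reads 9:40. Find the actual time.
Reflection across the vertical (12-6) axis maps a hand at angle A degrees to (360 - A) degrees, which sends a reading of T minutes past 12:00 to (720 - T) minutes past 12:00.
Mirror reads 9:40 = 580 minutes past 12:00.
Actual time: (720 - 580) mod 720 = 140 minutes = 2:20.

Final answer: 2:20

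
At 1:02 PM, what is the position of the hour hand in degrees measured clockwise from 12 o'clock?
The hour hand moves 30 degrees per hour and 0.5 degrees per minute.
At 1:02: (1) x 30 + 2 x 0.5 = 30 + 1 = 31 degrees

Final answer: 31 degrees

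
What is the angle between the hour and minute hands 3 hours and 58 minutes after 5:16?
First find the time 3 hours and 58 minutes after 5:16.
Total minutes: 5 x 60 + 16 + 3 x 60 + 58 = 554.
554 mod 720 = 554 minutes = 9:14.
Now compute the angle at 9:14:
Hour hand: 9 x 30 + 14 x 0.5 = 277 degrees
Minute hand: 14 x 6 = 84 degrees
Difference: |277 - 84| = 193 degrees
Smaller angle: 360 - 193 = 167 degrees

Final answer: 167 degrees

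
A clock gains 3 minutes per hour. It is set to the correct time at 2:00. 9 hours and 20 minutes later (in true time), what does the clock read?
For every 60 true minutes, the faulty clock advances 60 + 3 = 63 minutes.
True elapsed: 9 hours and 20 minutes = 560 minutes.
Faulty clock advances: 560 x 63/60 = 588 minutes (drift: 28 minutes ahead).
Shown time: 2:00 + 588 minutes = 11:48.

Final answer: 11:48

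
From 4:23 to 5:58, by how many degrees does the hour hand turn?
The hour hand moves 0.5 degrees per minute.
Time elapsed: 5:58 - 4:23 = 95 minutes
Angular displacement: 95 x 0.5 = 47.5 degrees

Final answer: 47.5 degrees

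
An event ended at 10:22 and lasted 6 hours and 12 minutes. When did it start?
Starting time: 10:22 = 622 total minutes past 12:00
Subtracting: 6 hours and 12 minutes = 372 minutes
622 - 372 = 250 minutes
= 4 hours and 10 minutes past 12:00 = 4:10

Final answer: 4:10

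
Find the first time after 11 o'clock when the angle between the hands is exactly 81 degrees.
At t minutes past 11:00, the hour hand is at 30 x 11 + 0.5t degrees and the minute hand is at 6t degrees.
The smaller angle between them is 81 degrees when |30H - 5.5t| = 81 or |30H - 5.5t| = 279.
With H = 11, solve 30 x 11 - 5.5t = +/- target for each target:
  t = (30 x 11 - 81) / 5.5 = 45.27
  t = (30 x 11 + 81) / 5.5 = 74.73 (outside (0, 60))
  t = (30 x 11 - 279) / 5.5 = 9.27
  t = (30 x 11 + 279) / 5.5 = 110.73 (outside (0, 60))
Valid solutions in (0, 60): {9.27, 45.27} minutes.
The first occurrence is t = 9.27 minutes.
The hands form a 81-degree angle at 9.27 minutes past 11:00.

Final answer: 9.27 minutes past 11:00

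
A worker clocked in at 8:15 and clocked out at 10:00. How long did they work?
From 8:15 to 10:00:
(10 x 60 + 0) - (8 x 60 + 15) = 600 - 495 = 105 minutes
= 1 hour and 45 minutes

Final answer: 1 hour and 45 minutes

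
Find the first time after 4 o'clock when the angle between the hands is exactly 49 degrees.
At t minutes past 4:00, the hour hand is at 30 x 4 + 0.5t degrees and the minute hand is at 6t degrees.
The smaller angle between them is 49 degrees when |30H - 5.5t| = 49 or |30H - 5.5t| = 311.
With H = 4, solve 30 x 4 - 5.5t = +/- target for each target:
  t = (30 x 4 - 49) / 5.5 = 12.91
  t = (30 x 4 + 49) / 5.5 = 30.73
  t = (30 x 4 - 311) / 5.5 = -34.73 (outside (0, 60))
  t = (30 x 4 + 311) / 5.5 = 78.36 (outside (0, 60))
Valid solutions in (0, 60): {12.91, 30.73} minutes.
The first occurrence is t = 12.91 minutes.
The hands form a 49-degree angle at 12.91 minutes past 4:00.

Final answer: 12.91 minutes past 4:00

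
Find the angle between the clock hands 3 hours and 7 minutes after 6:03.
First find the time 3 hours and 7 minutes after 6:03.
Total minutes: 6 x 60 + 3 + 3 x 60 + 7 = 550.
550 mod 720 = 550 minutes = 9:10.
Now compute the angle at 9:10:
Hour hand: 9 x 30 + 10 x 0.5 = 275 degrees
Minute hand: 10 x 6 = 60 degrees
Difference: |275 - 60| = 215 degrees
Smaller angle: 360 - 215 = 145 degrees

Final answer: 145 degrees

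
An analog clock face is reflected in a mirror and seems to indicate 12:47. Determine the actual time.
Reflection across the vertical (12-6) axis maps a hand at angle A degrees to (360 - A) degrees, which sends a reading of T minutes past 12:00 to (720 - T) minutes past 12:00.
Mirror reads 12:47 = 47 minutes past 12:00.
Actual time: (720 - 47) mod 720 = 673 minutes = 11:13.

Final answer: 11:13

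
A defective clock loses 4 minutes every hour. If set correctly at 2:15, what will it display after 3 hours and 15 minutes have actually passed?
For every 60 true minutes, the faulty clock advances 60 - 4 = 56 minutes.
True elapsed: 3 hours and 15 minutes = 195 minutes.
Faulty clock advances: 195 x 56/60 = 182 minutes (drift: 13 minutes behind).
Shown time: 2:15 + 182 minutes = 5:17.

Final answer: 5:17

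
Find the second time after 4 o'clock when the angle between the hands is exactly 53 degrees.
At t minutes past 4:00, the hour hand is at 30 x 4 + 0.5t degrees and the minute hand is at 6t degrees.
The smaller angle between them is 53 degrees when |30H - 5.5t| = 53 or |30H - 5.5t| = 307.
With H = 4, solve 30 x 4 - 5.5t = +/- target for each target:
  t = (30 x 4 - 53) / 5.5 = 12.18
  t = (30 x 4 + 53) / 5.5 = 31.45
  t = (30 x 4 - 307) / 5.5 = -34 (outside (0, 60))
  t = (30 x 4 + 307) / 5.5 = 77.64 (outside (0, 60))
Valid solutions in (0, 60): {12.18, 31.45} minutes.
The second occurrence is t = 31.45 minutes.
The hands form a 53-degree angle at 31.45 minutes past 4:00.

Final answer: 31.45 minutes past 4:00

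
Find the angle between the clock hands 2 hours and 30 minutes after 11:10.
First find the time 2 hours and 30 minutes after 11:10.
Total minutes: 11 x 60 + 10 + 2 x 60 + 30 = 820.
820 mod 720 = 100 minutes = 1:40.
Now compute the angle at 1:40:
Hour hand: 1 x 30 + 40 x 0.5 = 50 degrees
Minute hand: 40 x 6 = 240 degrees
Difference: |50 - 240| = 190 degrees
Smaller angle: 360 - 190 = 170 degrees

Final answer: 170 degrees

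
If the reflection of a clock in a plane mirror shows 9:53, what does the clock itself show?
Reflection across the vertical (12-6) axis maps a hand at angle A degrees to (360 - A) degrees, which sends a reading of T minutes past 12:00 to (720 - T) minutes past 12:00.
Mirror reads 9:53 = 593 minutes past 12:00.
Actual time: (720 - 593) mod 720 = 127 minutes = 2:07.

Final answer: 2:07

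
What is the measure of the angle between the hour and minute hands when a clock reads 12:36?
Hour hand position: 0 x 30 + 36 x 0.5 = 18 degrees
Minute hand position: 36 x 6 = 216 degrees
Difference: |18 - 216| = 198 degrees
Since 198 > 180, the smaller angle is 360 - 198 = 162 degrees

Final answer: 162 degrees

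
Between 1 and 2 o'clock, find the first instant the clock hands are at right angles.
At t minutes past 1:00, the hour hand is at 30 x 1 + 0.5t degrees and the minute hand is at 6t degrees.
The smaller angle between them is 90 degrees when |30H - 5.5t| = 90 or |30H - 5.5t| = 270.
With H = 1, solve 30 x 1 - 5.5t = +/- target for each target:
  t = (30 x 1 - 90) / 5.5 = -10.91 (outside (0, 60))
  t = (30 x 1 + 90) / 5.5 = 21.82
  t = (30 x 1 - 270) / 5.5 = -43.64 (outside (0, 60))
  t = (30 x 1 + 270) / 5.5 = 54.55
Valid solutions in (0, 60): {21.82, 54.55} minutes.
First occurrence: t = 21.82 minutes.
The hands are at right angles at 21.82 minutes past 1:00.

Final answer: 21.82 minutes past 1:00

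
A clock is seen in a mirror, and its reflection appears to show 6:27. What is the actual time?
Reflection across the vertical (12-6) axis maps a hand at angle A degrees to (360 - A) degrees, which sends a reading of T minutes past 12:00 to (720 - T) minutes past 12:00.
Mirror reads 6:27 = 387 minutes past 12:00.
Actual time: (720 - 387) mod 720 = 333 minutes = 5:33.

Final answer: 5:33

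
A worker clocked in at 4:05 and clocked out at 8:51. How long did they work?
From 4:05 to 8:51:
(8 x 60 + 51) - (4 x 60 + 5) = 531 - 245 = 286 minutes
= 4 hours and 46 minutes

Final answer: 4 hours and 46 minutes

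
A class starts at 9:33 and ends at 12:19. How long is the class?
From 9:33 to 12:19:
(12 x 60 + 19) - (9 x 60 + 33) = 739 - 573 = 166 minutes
= 2 hours and 46 minutes

Final answer: 2 hours and 46 minutes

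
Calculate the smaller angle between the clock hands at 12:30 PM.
Hour hand position: 0 x 30 + 30 x 0.5 = 15 degrees
Minute hand position: 30 x 6 = 180 degrees
Difference: |15 - 180| = 165 degrees
The angle between the hands is 165 degrees

Final answer: 165 degrees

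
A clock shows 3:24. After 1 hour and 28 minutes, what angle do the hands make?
First find the time 1 hour and 28 minutes after 3:24.
Total minutes: 3 x 60 + 24 + 1 x 60 + 28 = 292.
292 mod 720 = 292 minutes = 4:52.
Now compute the angle at 4:52:
Hour hand: 4 x 30 + 52 x 0.5 = 146 degrees
Minute hand: 52 x 6 = 312 degrees
Difference: |146 - 312| = 166 degrees
The angle is 166 degrees

Final answer: 166 degrees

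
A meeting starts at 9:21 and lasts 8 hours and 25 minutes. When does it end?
Starting time: 9:21
Adding 25 minutes to 21 minutes: 21 + 25 = 46 minutes
Adding 8 hours: 9 + 8 = 17 - 12 = 5
Final time: 5:46

Final answer: 5:46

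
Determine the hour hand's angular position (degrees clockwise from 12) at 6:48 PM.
The hour hand moves 30 degrees per hour and 0.5 degrees per minute.
At 6:48: (6) x 30 + 48 x 0.5 = 180 + 24 = 204 degrees

Final answer: 204 degrees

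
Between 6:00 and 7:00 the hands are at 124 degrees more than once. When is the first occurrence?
At t minutes past 6:00, the hour hand is at 30 x 6 + 0.5t degrees and the minute hand is at 6t degrees.
The smaller angle between them is 124 degrees when |30H - 5.5t| = 124 or |30H - 5.5t| = 236.
With H = 6, solve 30 x 6 - 5.5t = +/- target for each target:
  t = (30 x 6 - 124) / 5.5 = 10.18
  t = (30 x 6 + 124) / 5.5 = 55.27
  t = (30 x 6 - 236) / 5.5 = -10.18 (outside (0, 60))
  t = (30 x 6 + 236) / 5.5 = 75.64 (outside (0, 60))
Valid solutions in (0, 60): {10.18, 55.27} minutes.
The first occurrence is t = 10.18 minutes.
The hands form a 124-degree angle at 10.18 minutes past 6:00.

Final answer: 10.18 minutes past 6:00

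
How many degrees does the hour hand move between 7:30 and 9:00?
The hour hand moves 0.5 degrees per minute.
Time elapsed: 9:00 - 7:30 = 90 minutes
Angular displacement: 90 x 0.5 = 45 degrees

Final answer: 45 degrees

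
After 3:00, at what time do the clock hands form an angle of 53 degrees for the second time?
At t minutes past 3:00, the hour hand is at 30 x 3 + 0.5t degrees and the minute hand is at 6t degrees.
The smaller angle between them is 53 degrees when |30H - 5.5t| = 53 or |30H - 5.5t| = 307.
With H = 3, solve 30 x 3 - 5.5t = +/- target for each target:
  t = (30 x 3 - 53) / 5.5 = 6.73
  t = (30 x 3 + 53) / 5.5 = 26
  t = (30 x 3 - 307) / 5.5 = -39.45 (outside (0, 60))
  t = (30 x 3 + 307) / 5.5 = 72.18 (outside (0, 60))
Valid solutions in (0, 60): {6.73, 26} minutes.
The second occurrence is t = 26 minutes.
The hands form a 53-degree angle at 26 minutes past 3:00.

Final answer: 26 minutes past 3:00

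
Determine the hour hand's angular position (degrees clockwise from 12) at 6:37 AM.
The hour hand moves 30 degrees per hour and 0.5 degrees per minute.
At 6:37: (6) x 30 + 37 x 0.5 = 180 + 18.5 = 198.5 degrees

Final answer: 198.5 degrees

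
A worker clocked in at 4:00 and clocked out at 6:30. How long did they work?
From 4:00 to 6:30:
(6 x 60 + 30) - (4 x 60 + 0) = 390 - 240 = 150 minutes
= 2 hours and 30 minutes

Final answer: 2 hours and 30 minutes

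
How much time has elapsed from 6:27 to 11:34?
From 6:27 to 11:34:
(11 x 60 + 34) - (6 x 60 + 27) = 694 - 387 = 307 minutes
= 5 hours and 7 minutes

Final answer: 5 hours and 7 minutes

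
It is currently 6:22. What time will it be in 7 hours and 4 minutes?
Starting time: 6:22
Adding 4 minutes to 22 minutes: 22 + 4 = 26 minutes
Adding 7 hours: 6 + 7 = 13 - 12 = 1
Final time: 1:26

Final answer: 1:26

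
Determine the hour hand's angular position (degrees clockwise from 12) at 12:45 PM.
The hour hand moves 30 degrees per hour and 0.5 degrees per minute.
At 12:45: (0) x 30 + 45 x 0.5 = 0 + 22.5 = 22.5 degrees

Final answer: 22.5 degrees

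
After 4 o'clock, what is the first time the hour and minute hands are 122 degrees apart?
At t minutes past 4:00, the hour hand is at 30 x 4 + 0.5t degrees and the minute hand is at 6t degrees.
The smaller angle between them is 122 degrees when |30H - 5.5t| = 122 or |30H - 5.5t| = 238.
With H = 4, solve 30 x 4 - 5.5t = +/- target for each target:
  t = (30 x 4 - 122) / 5.5 = -0.36 (outside (0, 60))
  t = (30 x 4 + 122) / 5.5 = 44
  t = (30 x 4 - 238) / 5.5 = -21.45 (outside (0, 60))
  t = (30 x 4 + 238) / 5.5 = 65.09 (outside (0, 60))
Valid solutions in (0, 60): {44} minutes.
The first occurrence is t = 44 minutes.
The hands form a 122-degree angle at 44 minutes past 4:00.

Final answer: 44 minutes past 4:00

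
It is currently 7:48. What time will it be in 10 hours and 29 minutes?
Starting time: 7:48
Adding 29 minutes to 48 minutes: 48 + 29 = 77 minutes = 1 hour and 17 minutes
Adding 10 hours: 7 + 10 + 1 (carry) = 18 - 12 = 6
Final time: 6:17

Final answer: 6:17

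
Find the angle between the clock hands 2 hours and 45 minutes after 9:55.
First find the time 2 hours and 45 minutes after 9:55.
Total minutes: 9 x 60 + 55 + 2 x 60 + 45 = 760.
760 mod 720 = 40 minutes = 12:40.
Now compute the angle at 12:40:
Hour hand: 0 x 30 + 40 x 0.5 = 20 degrees
Minute hand: 40 x 6 = 240 degrees
Difference: |20 - 240| = 220 degrees
Smaller angle: 360 - 220 = 140 degrees

Final answer: 140 degrees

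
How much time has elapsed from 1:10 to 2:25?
From 1:10 to 2:25:
(2 x 60 + 25) - (1 x 60 + 10) = 145 - 70 = 75 minutes
= 1 hour and 15 minutes

Final answer: 1 hour and 15 minutes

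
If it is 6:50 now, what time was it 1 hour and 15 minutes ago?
Starting time: 6:50 = 410 total minutes past 12:00
Subtracting: 1 hour and 15 minutes = 75 minutes
410 - 75 = 335 minutes
= 5 hours and 35 minutes past 12:00 = 5:35

Final answer: 5:35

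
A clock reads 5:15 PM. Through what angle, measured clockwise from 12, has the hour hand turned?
The hour hand moves 30 degrees per hour and 0.5 degrees per minute.
At 5:15: (5) x 30 + 15 x 0.5 = 150 + 7.5 = 157.5 degrees

Final answer: 157.5 degrees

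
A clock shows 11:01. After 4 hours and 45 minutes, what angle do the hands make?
First find the time 4 hours and 45 minutes after 11:01.
Total minutes: 11 x 60 + 1 + 4 x 60 + 45 = 946.
946 mod 720 = 226 minutes = 3:46.
Now compute the angle at 3:46:
Hour hand: 3 x 30 + 46 x 0.5 = 113 degrees
Minute hand: 46 x 6 = 276 degrees
Difference: |113 - 276| = 163 degrees
The angle is 163 degrees

Final answer: 163 degrees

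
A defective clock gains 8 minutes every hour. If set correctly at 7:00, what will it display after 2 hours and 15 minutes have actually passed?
For every 60 true minutes, the faulty clock advances 60 + 8 = 68 minutes.
True elapsed: 2 hours and 15 minutes = 135 minutes.
Faulty clock advances: 135 x 68/60 = 153 minutes (drift: 18 minutes ahead).
Shown time: 7:00 + 153 minutes = 9:33.

Final answer: 9:33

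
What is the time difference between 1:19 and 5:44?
From 1:19 to 5:44:
(5 x 60 + 44) - (1 x 60 + 19) = 344 - 79 = 265 minutes
= 4 hours and 25 minutes

Final answer: 4 hours and 25 minutes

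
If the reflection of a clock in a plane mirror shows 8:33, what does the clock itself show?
Reflection across the vertical (12-6) axis maps a hand at angle A degrees to (360 - A) degrees, which sends a reading of T minutes past 12:00 to (720 - T) minutes past 12:00.
Mirror reads 8:33 = 513 minutes past 12:00.
Actual time: (720 - 513) mod 720 = 207 minutes = 3:27.

Final answer: 3:27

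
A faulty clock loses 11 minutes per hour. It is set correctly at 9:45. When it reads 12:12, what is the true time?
For every 60 true minutes, the faulty clock advances 49 minutes, so 1 faulty-clock minute corresponds to 60/49 true minutes.
From 9:45 to 12:12 on the faulty dial is 147 minutes.
True elapsed: 147 x 60/49 = 180 minutes = 3 hours.
True time: 9:45 + 3 hours = 12:45.

Final answer: 12:45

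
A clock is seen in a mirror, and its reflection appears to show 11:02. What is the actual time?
Reflection across the vertical (12-6) axis maps a hand at angle A degrees to (360 - A) degrees, which sends a reading of T minutes past 12:00 to (720 - T) minutes past 12:00.
Mirror reads 11:02 = 662 minutes past 12:00.
Actual time: (720 - 662) mod 720 = 58 minutes = 12:58.

Final answer: 12:58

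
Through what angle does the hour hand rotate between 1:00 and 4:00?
The hour hand moves 0.5 degrees per minute.
Time elapsed: 4:00 - 1:00 = 180 minutes
Angular displacement: 180 x 0.5 = 90 degrees

Final answer: 90 degrees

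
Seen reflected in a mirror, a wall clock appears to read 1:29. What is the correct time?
Reflection across the vertical (12-6) axis maps a hand at angle A degrees to (360 - A) degrees, which sends a reading of T minutes past 12:00 to (720 - T) minutes past 12:00.
Mirror reads 1:29 = 89 minutes past 12:00.
Actual time: (720 - 89) mod 720 = 631 minutes = 10:31.

Final answer: 10:31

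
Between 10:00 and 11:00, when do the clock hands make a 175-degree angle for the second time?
At t minutes past 10:00, the hour hand is at 30 x 10 + 0.5t degrees and the minute hand is at 6t degrees.
The smaller angle between them is 175 degrees when |30H - 5.5t| = 175 or |30H - 5.5t| = 185.
With H = 10, solve 30 x 10 - 5.5t = +/- target for each target:
  t = (30 x 10 - 175) / 5.5 = 22.73
  t = (30 x 10 + 175) / 5.5 = 86.36 (outside (0, 60))
  t = (30 x 10 - 185) / 5.5 = 20.91
  t = (30 x 10 + 185) / 5.5 = 88.18 (outside (0, 60))
Valid solutions in (0, 60): {20.91, 22.73} minutes.
The second occurrence is t = 22.73 minutes.
The hands form a 175-degree angle at 22.73 minutes past 10:00.

Final answer: 22.73 minutes past 10:00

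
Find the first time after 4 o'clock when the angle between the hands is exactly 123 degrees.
At t minutes past 4:00, the hour hand is at 30 x 4 + 0.5t degrees and the minute hand is at 6t degrees.
The smaller angle between them is 123 degrees when |30H - 5.5t| = 123 or |30H - 5.5t| = 237.
With H = 4, solve 30 x 4 - 5.5t = +/- target for each target:
  t = (30 x 4 - 123) / 5.5 = -0.55 (outside (0, 60))
  t = (30 x 4 + 123) / 5.5 = 44.18
  t = (30 x 4 - 237) / 5.5 = -21.27 (outside (0, 60))
  t = (30 x 4 + 237) / 5.5 = 64.91 (outside (0, 60))
Valid solutions in (0, 60): {44.18} minutes.
The first occurrence is t = 44.18 minutes.
The hands form a 123-degree angle at 44.18 minutes past 4:00.

Final answer: 44.18 minutes past 4:00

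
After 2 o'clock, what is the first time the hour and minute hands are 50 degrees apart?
At t minutes past 2:00, the hour hand is at 30 x 2 + 0.5t degrees and the minute hand is at 6t degrees.
The smaller angle between them is 50 degrees when |30H - 5.5t| = 50 or |30H - 5.5t| = 310.
With H = 2, solve 30 x 2 - 5.5t = +/- target for each target:
  t = (30 x 2 - 50) / 5.5 = 1.82
  t = (30 x 2 + 50) / 5.5 = 20
  t = (30 x 2 - 310) / 5.5 = -45.45 (outside (0, 60))
  t = (30 x 2 + 310) / 5.5 = 67.27 (outside (0, 60))
Valid solutions in (0, 60): {1.82, 20} minutes.
The first occurrence is t = 1.82 minutes.
The hands form a 50-degree angle at 1.82 minutes past 2:00.

Final answer: 1.82 minutes past 2:00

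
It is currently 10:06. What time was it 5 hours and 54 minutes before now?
Starting time: 10:06 = 606 total minutes past 12:00
Subtracting: 5 hours and 54 minutes = 354 minutes
606 - 354 = 252 minutes
= 4 hours and 12 minutes past 12:00 = 4:12

Final answer: 4:12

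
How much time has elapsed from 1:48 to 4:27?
From 1:48 to 4:27:
(4 x 60 + 27) - (1 x 60 + 48) = 267 - 108 = 159 minutes
= 2 hours and 39 minutes

Final answer: 2 hours and 39 minutes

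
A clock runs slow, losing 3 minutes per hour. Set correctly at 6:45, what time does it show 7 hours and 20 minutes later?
For every 60 true minutes, the faulty clock advances 60 - 3 = 57 minutes.
True elapsed: 7 hours and 20 minutes = 440 minutes.
Faulty clock advances: 440 x 57/60 = 418 minutes (drift: 22 minutes behind).
Shown time: 6:45 + 418 minutes = 1:43.

Final answer: 1:43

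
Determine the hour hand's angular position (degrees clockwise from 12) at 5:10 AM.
The hour hand moves 30 degrees per hour and 0.5 degrees per minute.
At 5:10: (5) x 30 + 10 x 0.5 = 150 + 5 = 155 degrees

Final answer: 155 degrees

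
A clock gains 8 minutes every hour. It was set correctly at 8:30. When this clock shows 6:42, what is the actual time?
For every 60 true minutes, the faulty clock advances 68 minutes, so 1 faulty-clock minute corresponds to 60/68 true minutes.
From 8:30 to 6:42 on the faulty dial is 612 minutes.
True elapsed: 612 x 60/68 = 540 minutes = 9 hours.
True time: 8:30 + 9 hours = 5:30.

Final answer: 5:30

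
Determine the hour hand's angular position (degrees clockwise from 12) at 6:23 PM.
The hour hand moves 30 degrees per hour and 0.5 degrees per minute.
At 6:23: (6) x 30 + 23 x 0.5 = 180 + 11.5 = 191.5 degrees

Final answer: 191.5 degrees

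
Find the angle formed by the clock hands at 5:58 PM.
Hour hand position: 5 x 30 + 58 x 0.5 = 179 degrees
Minute hand position: 58 x 6 = 348 degrees
Difference: |179 - 348| = 169 degrees
The angle between the hands is 169 degrees

Final answer: 169 degrees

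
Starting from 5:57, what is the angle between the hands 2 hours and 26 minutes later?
First find the time 2 hours and 26 minutes after 5:57.
Total minutes: 5 x 60 + 57 + 2 x 60 + 26 = 503.
503 mod 720 = 503 minutes = 8:23.
Now compute the angle at 8:23:
Hour hand: 8 x 30 + 23 x 0.5 = 251.5 degrees
Minute hand: 23 x 6 = 138 degrees
Difference: |251.5 - 138| = 113.5 degrees
The angle is 113.5 degrees

Final answer: 113.5 degrees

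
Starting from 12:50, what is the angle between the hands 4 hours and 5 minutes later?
First find the time 4 hours and 5 minutes after 12:50.
Total minutes: 12 x 60 + 50 + 4 x 60 + 5 = 1015.
1015 mod 720 = 295 minutes = 4:55.
Now compute the angle at 4:55:
Hour hand: 4 x 30 + 55 x 0.5 = 147.5 degrees
Minute hand: 55 x 6 = 330 degrees
Difference: |147.5 - 330| = 182.5 degrees
Smaller angle: 360 - 182.5 = 177.5 degrees

Final answer: 177.5 degrees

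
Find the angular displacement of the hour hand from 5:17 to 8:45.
The hour hand moves 0.5 degrees per minute.
Time elapsed: 8:45 - 5:17 = 208 minutes
Angular displacement: 208 x 0.5 = 104 degrees

Final answer: 104 degrees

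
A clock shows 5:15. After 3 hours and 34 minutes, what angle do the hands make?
First find the time 3 hours and 34 minutes after 5:15.
Total minutes: 5 x 60 + 15 + 3 x 60 + 34 = 529.
529 mod 720 = 529 minutes = 8:49.
Now compute the angle at 8:49:
Hour hand: 8 x 30 + 49 x 0.5 = 264.5 degrees
Minute hand: 49 x 6 = 294 degrees
Difference: |264.5 - 294| = 29.5 degrees
The angle is 29.5 degrees

Final answer: 29.5 degrees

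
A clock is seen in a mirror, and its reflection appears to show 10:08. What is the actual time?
Reflection across the vertical (12-6) axis maps a hand at angle A degrees to (360 - A) degrees, which sends a reading of T minutes past 12:00 to (720 - T) minutes past 12:00.
Mirror reads 10:08 = 608 minutes past 12:00.
Actual time: (720 - 608) mod 720 = 112 minutes = 1:52.

Final answer: 1:52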